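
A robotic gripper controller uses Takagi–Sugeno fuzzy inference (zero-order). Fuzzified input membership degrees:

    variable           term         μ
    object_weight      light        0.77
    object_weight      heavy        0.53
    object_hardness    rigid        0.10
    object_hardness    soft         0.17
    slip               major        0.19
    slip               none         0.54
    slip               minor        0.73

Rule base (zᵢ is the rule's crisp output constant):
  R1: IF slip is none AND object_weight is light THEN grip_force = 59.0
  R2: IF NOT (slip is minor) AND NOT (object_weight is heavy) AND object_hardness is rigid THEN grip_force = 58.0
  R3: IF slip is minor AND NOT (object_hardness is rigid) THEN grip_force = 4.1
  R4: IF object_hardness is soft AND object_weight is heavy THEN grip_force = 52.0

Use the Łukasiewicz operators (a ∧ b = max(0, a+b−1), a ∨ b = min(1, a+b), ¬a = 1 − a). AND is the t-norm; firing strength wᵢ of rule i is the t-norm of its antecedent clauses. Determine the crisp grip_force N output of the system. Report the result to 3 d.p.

22.205

R1 (z=59.0): none=0.54, light=0.77; AND[max(0, a+b−1)] → w = 0.31
R2 (z=58.0): ¬minor=1−0.73=0.27, ¬heavy=1−0.53=0.47, rigid=0.10; AND[max(0, a+b−1)] → w = 0.00
R3 (z=4.1): minor=0.73, ¬rigid=1−0.10=0.90; AND[max(0, a+b−1)] → w = 0.63
R4 (z=52.0): soft=0.17, heavy=0.53; AND[max(0, a+b−1)] → w = 0.00
Weighted average = (0.31·59.0 + 0.00·58.0 + 0.63·4.1 + 0.00·52.0) / (0.31 + 0.00 + 0.63 + 0.00)
  = 20.8730 / 0.9400 = 22.205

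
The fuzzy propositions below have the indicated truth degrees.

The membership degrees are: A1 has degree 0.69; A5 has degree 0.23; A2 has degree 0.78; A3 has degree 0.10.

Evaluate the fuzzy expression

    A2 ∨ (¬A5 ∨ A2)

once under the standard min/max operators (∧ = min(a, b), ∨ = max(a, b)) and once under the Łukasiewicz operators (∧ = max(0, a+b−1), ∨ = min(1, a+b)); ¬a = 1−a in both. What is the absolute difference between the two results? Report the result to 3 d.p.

Under standard min/max:
  ¬A5 = 1 − 0.23 = 0.77
  ¬A5 ∨ A2 = max(a, b) on (0.77, 0.78) = 0.78
  A2 ∨ (¬A5 ∨ A2) = max(a, b) on (0.78, 0.78) = 0.78
  → value = 0.7800
Under Łukasiewicz:
  ¬A5 = 1 − 0.23 = 0.77
  ¬A5 ∨ A2 = min(1, a+b) on (0.77, 0.78) = 1.00
  A2 ∨ (¬A5 ∨ A2) = min(1, a+b) on (0.78, 1.00) = 1.00
  → value = 1.0000
|0.7800 − 1.0000| = 0.220

0.220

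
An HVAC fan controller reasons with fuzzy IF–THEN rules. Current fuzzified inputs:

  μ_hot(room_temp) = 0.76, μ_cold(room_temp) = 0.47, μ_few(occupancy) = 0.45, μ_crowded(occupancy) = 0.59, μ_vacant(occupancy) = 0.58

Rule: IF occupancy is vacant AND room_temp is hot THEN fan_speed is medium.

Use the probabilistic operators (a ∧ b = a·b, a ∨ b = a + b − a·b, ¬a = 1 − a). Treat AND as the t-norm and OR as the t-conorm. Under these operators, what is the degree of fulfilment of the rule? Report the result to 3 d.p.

firing strength: vacant=0.58, hot=0.76; AND[a·b] → w = 0.4408

0.441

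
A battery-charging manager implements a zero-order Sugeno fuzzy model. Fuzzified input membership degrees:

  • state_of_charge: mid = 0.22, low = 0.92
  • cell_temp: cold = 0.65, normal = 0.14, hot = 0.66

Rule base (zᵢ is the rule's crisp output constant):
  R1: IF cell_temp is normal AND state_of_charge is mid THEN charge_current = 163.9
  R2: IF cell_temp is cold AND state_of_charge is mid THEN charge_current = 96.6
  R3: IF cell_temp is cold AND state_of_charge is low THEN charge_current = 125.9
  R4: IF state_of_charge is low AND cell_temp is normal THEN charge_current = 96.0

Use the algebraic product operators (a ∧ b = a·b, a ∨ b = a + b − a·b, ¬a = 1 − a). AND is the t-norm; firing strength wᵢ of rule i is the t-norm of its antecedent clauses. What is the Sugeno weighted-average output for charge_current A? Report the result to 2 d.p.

R1 (z=163.9): normal=0.14, mid=0.22; AND[a·b] → w = 0.0308
R2 (z=96.6): cold=0.65, mid=0.22; AND[a·b] → w = 0.1430
R3 (z=125.9): cold=0.65, low=0.92; AND[a·b] → w = 0.5980
R4 (z=96.0): low=0.92, normal=0.14; AND[a·b] → w = 0.1288
Weighted average = (0.0308·163.9 + 0.1430·96.6 + 0.5980·125.9 + 0.1288·96.0) / (0.0308 + 0.1430 + 0.5980 + 0.1288)
  = 106.5149 / 0.9006 = 118.27

118.27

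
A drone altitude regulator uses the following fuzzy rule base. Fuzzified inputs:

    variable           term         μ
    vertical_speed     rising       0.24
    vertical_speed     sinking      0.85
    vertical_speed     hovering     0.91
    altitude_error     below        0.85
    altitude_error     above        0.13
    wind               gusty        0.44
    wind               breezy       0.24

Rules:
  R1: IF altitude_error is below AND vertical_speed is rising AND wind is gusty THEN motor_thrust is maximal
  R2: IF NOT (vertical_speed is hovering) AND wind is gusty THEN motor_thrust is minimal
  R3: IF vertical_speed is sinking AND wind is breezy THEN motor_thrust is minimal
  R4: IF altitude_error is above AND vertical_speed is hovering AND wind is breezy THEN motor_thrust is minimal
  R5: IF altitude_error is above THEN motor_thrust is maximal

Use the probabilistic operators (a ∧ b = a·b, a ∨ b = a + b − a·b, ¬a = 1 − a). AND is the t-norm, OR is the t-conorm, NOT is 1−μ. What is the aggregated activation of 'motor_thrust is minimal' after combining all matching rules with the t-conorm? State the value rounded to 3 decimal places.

0.257

R1: below=0.85, rising=0.24, gusty=0.44; AND[a·b] → w = 0.0898
R2: ¬hovering=1−0.91=0.09, gusty=0.44; AND[a·b] → w = 0.0396
R3: sinking=0.85, breezy=0.24; AND[a·b] → w = 0.2040
R4: above=0.13, hovering=0.91, breezy=0.24; AND[a·b] → w = 0.0284
R5: above=0.13 → w = 0.1300
Rules with consequent 'minimal': {R2, R3, R4} → strengths 0.0396, 0.2040, 0.0284
Aggregate via t-conorm [a + b − a·b]: 0.2572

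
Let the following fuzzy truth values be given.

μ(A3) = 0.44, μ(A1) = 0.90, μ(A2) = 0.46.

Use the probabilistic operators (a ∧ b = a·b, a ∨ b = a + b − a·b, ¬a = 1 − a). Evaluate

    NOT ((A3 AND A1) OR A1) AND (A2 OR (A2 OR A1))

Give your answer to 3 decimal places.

A3 AND A1 = a·b on (0.4400, 0.9000) = 0.3960
(A3 AND A1) OR A1 = a + b − a·b on (0.3960, 0.9000) = 0.9396
NOT ((A3 AND A1) OR A1) = 1 − 0.9396 = 0.0604
A2 OR A1 = a + b − a·b on (0.4600, 0.9000) = 0.9460
A2 OR (A2 OR A1) = a + b − a·b on (0.4600, 0.9460) = 0.9708
NOT ((A3 AND A1) OR A1) AND (A2 OR (A2 OR A1)) = a·b on (0.0604, 0.9708) = 0.0586

0.059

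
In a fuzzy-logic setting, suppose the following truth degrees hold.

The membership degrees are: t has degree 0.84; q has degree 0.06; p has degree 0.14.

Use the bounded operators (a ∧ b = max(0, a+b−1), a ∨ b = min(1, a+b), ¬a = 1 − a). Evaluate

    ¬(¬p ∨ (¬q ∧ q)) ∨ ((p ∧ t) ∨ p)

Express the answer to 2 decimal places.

¬p = 1 − 0.14 = 0.86
¬q = 1 − 0.06 = 0.94
¬q ∧ q = max(0, a+b−1) on (0.94, 0.06) = 0.00
¬p ∨ (¬q ∧ q) = min(1, a+b) on (0.86, 0.00) = 0.86
¬(¬p ∨ (¬q ∧ q)) = 1 − 0.86 = 0.14
p ∧ t = max(0, a+b−1) on (0.14, 0.84) = 0.00
(p ∧ t) ∨ p = min(1, a+b) on (0.00, 0.14) = 0.14
¬(¬p ∨ (¬q ∧ q)) ∨ ((p ∧ t) ∨ p) = min(1, a+b) on (0.14, 0.14) = 0.28

0.28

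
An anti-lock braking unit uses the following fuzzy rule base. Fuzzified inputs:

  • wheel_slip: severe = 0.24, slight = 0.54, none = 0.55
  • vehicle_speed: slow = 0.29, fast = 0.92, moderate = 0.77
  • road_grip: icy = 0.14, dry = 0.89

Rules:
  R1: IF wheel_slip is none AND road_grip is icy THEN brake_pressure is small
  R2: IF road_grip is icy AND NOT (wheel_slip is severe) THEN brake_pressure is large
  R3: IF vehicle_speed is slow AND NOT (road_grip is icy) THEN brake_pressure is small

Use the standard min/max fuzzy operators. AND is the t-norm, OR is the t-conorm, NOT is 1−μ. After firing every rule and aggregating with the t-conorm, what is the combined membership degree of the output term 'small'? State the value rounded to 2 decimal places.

0.29

R1: none=0.55, icy=0.14; AND[min(a, b)] → w = 0.14
R2: icy=0.14, ¬severe=1−0.24=0.76; AND[min(a, b)] → w = 0.14
R3: slow=0.29, ¬icy=1−0.14=0.86; AND[min(a, b)] → w = 0.29
Rules with consequent 'small': {R1, R3} → strengths 0.14, 0.29
Aggregate via t-conorm [max(a, b)]: 0.29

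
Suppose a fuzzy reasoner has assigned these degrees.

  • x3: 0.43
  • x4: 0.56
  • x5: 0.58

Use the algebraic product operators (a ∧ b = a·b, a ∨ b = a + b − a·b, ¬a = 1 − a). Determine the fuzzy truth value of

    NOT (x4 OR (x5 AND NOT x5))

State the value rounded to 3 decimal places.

0.333

NOT x5 = 1 − 0.5800 = 0.4200
x5 AND NOT x5 = a·b on (0.5800, 0.4200) = 0.2436
x4 OR (x5 AND NOT x5) = a + b − a·b on (0.5600, 0.2436) = 0.6672
NOT (x4 OR (x5 AND NOT x5)) = 1 − 0.6672 = 0.3328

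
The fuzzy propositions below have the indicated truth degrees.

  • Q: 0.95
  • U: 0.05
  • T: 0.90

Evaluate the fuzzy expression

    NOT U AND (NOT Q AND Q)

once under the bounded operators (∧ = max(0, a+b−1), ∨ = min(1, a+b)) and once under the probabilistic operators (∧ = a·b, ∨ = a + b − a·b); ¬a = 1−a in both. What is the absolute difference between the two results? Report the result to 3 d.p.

0.045

Under bounded:
  NOT U = 1 − 0.05 = 0.95
  NOT Q = 1 − 0.95 = 0.05
  NOT Q AND Q = max(0, a+b−1) on (0.05, 0.95) = 0.00
  NOT U AND (NOT Q AND Q) = max(0, a+b−1) on (0.95, 0.00) = 0.00
  → value = 0.0000
Under probabilistic:
  NOT U = 1 − 0.0500 = 0.9500
  NOT Q = 1 − 0.9500 = 0.0500
  NOT Q AND Q = a·b on (0.0500, 0.9500) = 0.0475
  NOT U AND (NOT Q AND Q) = a·b on (0.9500, 0.0475) = 0.0451
  → value = 0.0451
|0.0000 − 0.0451| = 0.045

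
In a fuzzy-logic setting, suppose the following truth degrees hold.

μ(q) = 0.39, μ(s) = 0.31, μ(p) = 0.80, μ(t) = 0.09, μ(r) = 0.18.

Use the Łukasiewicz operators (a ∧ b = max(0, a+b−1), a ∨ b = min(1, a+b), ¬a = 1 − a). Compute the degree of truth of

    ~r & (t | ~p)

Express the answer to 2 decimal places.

0.11

~r = 1 − 0.18 = 0.82
~p = 1 − 0.80 = 0.20
t | ~p = min(1, a+b) on (0.09, 0.20) = 0.29
~r & (t | ~p) = max(0, a+b−1) on (0.82, 0.29) = 0.11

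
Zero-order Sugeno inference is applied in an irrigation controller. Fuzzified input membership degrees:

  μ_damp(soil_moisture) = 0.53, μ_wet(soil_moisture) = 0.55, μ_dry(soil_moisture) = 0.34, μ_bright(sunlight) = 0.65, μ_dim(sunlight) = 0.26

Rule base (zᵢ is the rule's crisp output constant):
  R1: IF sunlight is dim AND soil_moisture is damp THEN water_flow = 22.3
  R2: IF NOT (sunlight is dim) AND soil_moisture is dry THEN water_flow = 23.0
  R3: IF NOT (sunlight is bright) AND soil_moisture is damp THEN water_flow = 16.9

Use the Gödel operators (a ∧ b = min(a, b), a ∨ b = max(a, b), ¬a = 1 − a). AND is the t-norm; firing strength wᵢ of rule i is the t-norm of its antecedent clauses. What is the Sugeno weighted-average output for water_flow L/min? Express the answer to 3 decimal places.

R1 (z=22.3): dim=0.26, damp=0.53; AND[min(a, b)] → w = 0.26
R2 (z=23.0): ¬dim=1−0.26=0.74, dry=0.34; AND[min(a, b)] → w = 0.34
R3 (z=16.9): ¬bright=1−0.65=0.35, damp=0.53; AND[min(a, b)] → w = 0.35
Weighted average = (0.26·22.3 + 0.34·23.0 + 0.35·16.9) / (0.26 + 0.34 + 0.35)
  = 19.5330 / 0.9500 = 20.561

20.561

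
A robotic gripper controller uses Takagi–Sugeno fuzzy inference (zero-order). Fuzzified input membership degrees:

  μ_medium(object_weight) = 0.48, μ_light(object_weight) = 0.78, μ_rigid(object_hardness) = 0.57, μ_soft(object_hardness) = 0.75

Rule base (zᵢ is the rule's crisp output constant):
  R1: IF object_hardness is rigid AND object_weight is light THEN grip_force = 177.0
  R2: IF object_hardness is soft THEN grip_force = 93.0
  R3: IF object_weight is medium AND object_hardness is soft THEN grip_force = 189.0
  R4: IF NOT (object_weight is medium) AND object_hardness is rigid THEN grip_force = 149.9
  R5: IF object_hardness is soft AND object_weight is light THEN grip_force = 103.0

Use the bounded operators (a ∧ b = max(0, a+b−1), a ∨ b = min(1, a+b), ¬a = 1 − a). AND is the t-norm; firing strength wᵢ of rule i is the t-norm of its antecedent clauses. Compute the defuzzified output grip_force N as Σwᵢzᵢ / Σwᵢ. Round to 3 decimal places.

R1 (z=177.0): rigid=0.57, light=0.78; AND[max(0, a+b−1)] → w = 0.35
R2 (z=93.0): soft=0.75 → w = 0.75
R3 (z=189.0): medium=0.48, soft=0.75; AND[max(0, a+b−1)] → w = 0.23
R4 (z=149.9): ¬medium=1−0.48=0.52, rigid=0.57; AND[max(0, a+b−1)] → w = 0.09
R5 (z=103.0): soft=0.75, light=0.78; AND[max(0, a+b−1)] → w = 0.53
Weighted average = (0.35·177.0 + 0.75·93.0 + 0.23·189.0 + 0.09·149.9 + 0.53·103.0) / (0.35 + 0.75 + 0.23 + 0.09 + 0.53)
  = 243.2510 / 1.9500 = 124.744

124.744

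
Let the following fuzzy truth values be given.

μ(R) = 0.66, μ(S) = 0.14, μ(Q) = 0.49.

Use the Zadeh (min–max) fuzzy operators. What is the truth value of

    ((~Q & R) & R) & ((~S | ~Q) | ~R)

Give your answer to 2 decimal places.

0.51

~Q = 1 − 0.49 = 0.51
~Q & R = min(a, b) on (0.51, 0.66) = 0.51
(~Q & R) & R = min(a, b) on (0.51, 0.66) = 0.51
~S = 1 − 0.14 = 0.86
~Q = 1 − 0.49 = 0.51
~S | ~Q = max(a, b) on (0.86, 0.51) = 0.86
~R = 1 − 0.66 = 0.34
(~S | ~Q) | ~R = max(a, b) on (0.86, 0.34) = 0.86
((~Q & R) & R) & ((~S | ~Q) | ~R) = min(a, b) on (0.51, 0.86) = 0.51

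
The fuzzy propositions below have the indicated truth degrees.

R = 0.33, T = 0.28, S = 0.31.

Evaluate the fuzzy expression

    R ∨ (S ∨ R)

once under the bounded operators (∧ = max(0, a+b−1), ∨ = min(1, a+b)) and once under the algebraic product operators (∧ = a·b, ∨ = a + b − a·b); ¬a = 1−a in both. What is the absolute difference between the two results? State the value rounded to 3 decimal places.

Under bounded:
  S ∨ R = min(1, a+b) on (0.31, 0.33) = 0.64
  R ∨ (S ∨ R) = min(1, a+b) on (0.33, 0.64) = 0.97
  → value = 0.9700
Under algebraic product:
  S ∨ R = a + b − a·b on (0.3100, 0.3300) = 0.5377
  R ∨ (S ∨ R) = a + b − a·b on (0.3300, 0.5377) = 0.6903
  → value = 0.6903
|0.9700 − 0.6903| = 0.280

0.280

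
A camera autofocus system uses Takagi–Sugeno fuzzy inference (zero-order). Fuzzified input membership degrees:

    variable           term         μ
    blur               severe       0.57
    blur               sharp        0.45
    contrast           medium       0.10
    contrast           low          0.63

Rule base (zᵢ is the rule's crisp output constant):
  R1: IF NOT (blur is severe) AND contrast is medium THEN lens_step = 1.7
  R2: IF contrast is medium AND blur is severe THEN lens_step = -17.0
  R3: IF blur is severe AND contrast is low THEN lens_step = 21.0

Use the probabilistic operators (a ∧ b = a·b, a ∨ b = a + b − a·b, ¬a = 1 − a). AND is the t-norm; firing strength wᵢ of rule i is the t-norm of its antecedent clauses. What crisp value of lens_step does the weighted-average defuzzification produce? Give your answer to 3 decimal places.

14.474

R1 (z=1.7): ¬severe=1−0.57=0.43, medium=0.10; AND[a·b] → w = 0.0430
R2 (z=-17.0): medium=0.10, severe=0.57; AND[a·b] → w = 0.0570
R3 (z=21.0): severe=0.57, low=0.63; AND[a·b] → w = 0.3591
Weighted average = (0.0430·1.7 + 0.0570·-17.0 + 0.3591·21.0) / (0.0430 + 0.0570 + 0.3591)
  = 6.6452 / 0.4591 = 14.474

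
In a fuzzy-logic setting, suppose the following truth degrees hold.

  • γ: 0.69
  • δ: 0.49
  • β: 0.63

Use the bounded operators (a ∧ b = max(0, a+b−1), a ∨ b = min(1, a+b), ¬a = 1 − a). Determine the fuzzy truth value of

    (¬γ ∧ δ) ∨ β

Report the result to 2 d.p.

¬γ = 1 − 0.69 = 0.31
¬γ ∧ δ = max(0, a+b−1) on (0.31, 0.49) = 0.00
(¬γ ∧ δ) ∨ β = min(1, a+b) on (0.00, 0.63) = 0.63

0.63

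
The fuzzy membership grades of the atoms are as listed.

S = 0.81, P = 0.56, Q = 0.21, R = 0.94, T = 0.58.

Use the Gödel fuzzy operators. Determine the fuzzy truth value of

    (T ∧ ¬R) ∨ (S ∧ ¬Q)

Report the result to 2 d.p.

¬R = 1 − 0.94 = 0.06
T ∧ ¬R = min(a, b) on (0.58, 0.06) = 0.06
¬Q = 1 − 0.21 = 0.79
S ∧ ¬Q = min(a, b) on (0.81, 0.79) = 0.79
(T ∧ ¬R) ∨ (S ∧ ¬Q) = max(a, b) on (0.06, 0.79) = 0.79

0.79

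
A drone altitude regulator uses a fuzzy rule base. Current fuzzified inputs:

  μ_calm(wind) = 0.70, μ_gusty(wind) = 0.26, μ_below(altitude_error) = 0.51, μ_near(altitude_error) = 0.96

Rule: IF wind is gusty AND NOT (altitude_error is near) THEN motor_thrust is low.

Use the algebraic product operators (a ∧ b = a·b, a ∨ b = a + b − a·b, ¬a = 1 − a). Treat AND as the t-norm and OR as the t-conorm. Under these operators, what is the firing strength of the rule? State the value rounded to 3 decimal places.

firing strength: gusty=0.26, ¬near=1−0.96=0.04; AND[a·b] → w = 0.0104

0.010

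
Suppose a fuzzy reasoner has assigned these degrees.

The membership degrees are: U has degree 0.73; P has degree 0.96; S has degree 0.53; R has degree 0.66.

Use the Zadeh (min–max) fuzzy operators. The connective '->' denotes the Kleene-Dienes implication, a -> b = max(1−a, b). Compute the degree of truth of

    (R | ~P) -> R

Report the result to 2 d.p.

0.66

~P = 1 − 0.96 = 0.04
R | ~P = max(a, b) on (0.66, 0.04) = 0.66
(R | ~P) -> R  [Kleene-Dienes: max(1−a, b)] with a=0.66, b=0.66 → 0.66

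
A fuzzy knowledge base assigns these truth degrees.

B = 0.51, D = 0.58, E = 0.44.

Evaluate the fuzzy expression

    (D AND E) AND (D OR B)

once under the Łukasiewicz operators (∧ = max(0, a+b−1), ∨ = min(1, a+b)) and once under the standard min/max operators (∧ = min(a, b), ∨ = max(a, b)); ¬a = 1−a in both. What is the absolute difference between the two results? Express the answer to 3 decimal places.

0.420

Under Łukasiewicz:
  D AND E = max(0, a+b−1) on (0.58, 0.44) = 0.02
  D OR B = min(1, a+b) on (0.58, 0.51) = 1.00
  (D AND E) AND (D OR B) = max(0, a+b−1) on (0.02, 1.00) = 0.02
  → value = 0.0200
Under standard min/max:
  D AND E = min(a, b) on (0.58, 0.44) = 0.44
  D OR B = max(a, b) on (0.58, 0.51) = 0.58
  (D AND E) AND (D OR B) = min(a, b) on (0.44, 0.58) = 0.44
  → value = 0.4400
|0.0200 − 0.4400| = 0.420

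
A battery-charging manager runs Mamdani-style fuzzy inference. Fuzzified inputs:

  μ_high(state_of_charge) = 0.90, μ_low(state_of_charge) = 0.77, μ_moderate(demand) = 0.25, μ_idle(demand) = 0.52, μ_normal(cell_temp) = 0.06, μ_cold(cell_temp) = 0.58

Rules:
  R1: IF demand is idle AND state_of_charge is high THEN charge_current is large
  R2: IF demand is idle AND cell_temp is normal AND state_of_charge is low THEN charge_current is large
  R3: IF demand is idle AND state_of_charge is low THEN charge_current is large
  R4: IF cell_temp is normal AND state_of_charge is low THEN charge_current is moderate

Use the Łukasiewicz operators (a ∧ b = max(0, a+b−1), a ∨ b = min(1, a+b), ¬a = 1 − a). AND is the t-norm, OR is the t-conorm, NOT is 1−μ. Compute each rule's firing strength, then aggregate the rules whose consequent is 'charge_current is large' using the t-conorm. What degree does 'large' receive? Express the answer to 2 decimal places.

0.71

R1: idle=0.52, high=0.90; AND[max(0, a+b−1)] → w = 0.42
R2: idle=0.52, normal=0.06, low=0.77; AND[max(0, a+b−1)] → w = 0.00
R3: idle=0.52, low=0.77; AND[max(0, a+b−1)] → w = 0.29
R4: normal=0.06, low=0.77; AND[max(0, a+b−1)] → w = 0.00
Rules with consequent 'large': {R1, R2, R3} → strengths 0.42, 0.00, 0.29
Aggregate via t-conorm [min(1, a+b)]: 0.71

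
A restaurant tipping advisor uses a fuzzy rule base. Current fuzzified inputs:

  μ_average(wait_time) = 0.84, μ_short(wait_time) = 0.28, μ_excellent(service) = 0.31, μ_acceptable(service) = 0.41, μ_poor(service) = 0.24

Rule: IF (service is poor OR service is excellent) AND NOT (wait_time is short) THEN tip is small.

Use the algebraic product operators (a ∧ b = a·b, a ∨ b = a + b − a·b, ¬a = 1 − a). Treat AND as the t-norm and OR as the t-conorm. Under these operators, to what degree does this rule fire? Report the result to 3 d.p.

0.342

firing strength: (poor=0.24 OR excellent=0.31) = 0.4756; AND[a·b] with ¬short=1−0.28=0.72 → w = 0.3424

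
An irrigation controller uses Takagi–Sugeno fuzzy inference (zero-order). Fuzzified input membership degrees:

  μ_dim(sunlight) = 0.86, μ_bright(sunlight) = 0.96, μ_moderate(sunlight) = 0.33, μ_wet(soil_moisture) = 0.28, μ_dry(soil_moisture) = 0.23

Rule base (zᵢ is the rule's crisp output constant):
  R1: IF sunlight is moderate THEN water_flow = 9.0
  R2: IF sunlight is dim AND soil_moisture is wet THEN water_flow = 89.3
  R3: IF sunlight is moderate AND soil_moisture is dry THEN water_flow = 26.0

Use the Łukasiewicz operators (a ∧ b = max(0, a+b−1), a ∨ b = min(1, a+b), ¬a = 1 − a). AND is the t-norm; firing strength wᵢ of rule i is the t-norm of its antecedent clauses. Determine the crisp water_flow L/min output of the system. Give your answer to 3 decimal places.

R1 (z=9.0): moderate=0.33 → w = 0.33
R2 (z=89.3): dim=0.86, wet=0.28; AND[max(0, a+b−1)] → w = 0.14
R3 (z=26.0): moderate=0.33, dry=0.23; AND[max(0, a+b−1)] → w = 0.00
Weighted average = (0.33·9.0 + 0.14·89.3 + 0.00·26.0) / (0.33 + 0.14 + 0.00)
  = 15.4720 / 0.4700 = 32.919

32.919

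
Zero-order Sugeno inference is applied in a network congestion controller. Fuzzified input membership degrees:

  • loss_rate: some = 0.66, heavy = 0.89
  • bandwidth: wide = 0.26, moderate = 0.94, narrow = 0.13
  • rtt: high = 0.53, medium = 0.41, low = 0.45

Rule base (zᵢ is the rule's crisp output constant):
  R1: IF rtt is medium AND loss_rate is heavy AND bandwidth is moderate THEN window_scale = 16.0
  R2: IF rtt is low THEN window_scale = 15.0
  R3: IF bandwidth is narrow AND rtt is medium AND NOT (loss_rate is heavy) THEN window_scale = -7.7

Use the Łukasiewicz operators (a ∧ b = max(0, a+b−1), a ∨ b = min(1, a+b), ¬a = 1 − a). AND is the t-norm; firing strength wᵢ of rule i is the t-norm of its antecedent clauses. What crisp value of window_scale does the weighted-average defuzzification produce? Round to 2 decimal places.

R1 (z=16.0): medium=0.41, heavy=0.89, moderate=0.94; AND[max(0, a+b−1)] → w = 0.24
R2 (z=15.0): low=0.45 → w = 0.45
R3 (z=-7.7): narrow=0.13, medium=0.41, ¬heavy=1−0.89=0.11; AND[max(0, a+b−1)] → w = 0.00
Weighted average = (0.24·16.0 + 0.45·15.0 + 0.00·-7.7) / (0.24 + 0.45 + 0.00)
  = 10.5900 / 0.6900 = 15.35

15.35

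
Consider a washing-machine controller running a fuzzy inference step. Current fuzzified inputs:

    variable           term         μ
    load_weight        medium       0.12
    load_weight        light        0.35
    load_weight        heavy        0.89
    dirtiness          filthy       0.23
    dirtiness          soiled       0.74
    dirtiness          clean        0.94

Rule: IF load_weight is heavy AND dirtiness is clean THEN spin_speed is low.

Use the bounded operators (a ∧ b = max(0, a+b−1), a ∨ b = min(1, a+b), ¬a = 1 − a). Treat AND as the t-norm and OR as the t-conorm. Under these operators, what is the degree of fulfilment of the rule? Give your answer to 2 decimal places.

0.83

firing strength: heavy=0.89, clean=0.94; AND[max(0, a+b−1)] → w = 0.83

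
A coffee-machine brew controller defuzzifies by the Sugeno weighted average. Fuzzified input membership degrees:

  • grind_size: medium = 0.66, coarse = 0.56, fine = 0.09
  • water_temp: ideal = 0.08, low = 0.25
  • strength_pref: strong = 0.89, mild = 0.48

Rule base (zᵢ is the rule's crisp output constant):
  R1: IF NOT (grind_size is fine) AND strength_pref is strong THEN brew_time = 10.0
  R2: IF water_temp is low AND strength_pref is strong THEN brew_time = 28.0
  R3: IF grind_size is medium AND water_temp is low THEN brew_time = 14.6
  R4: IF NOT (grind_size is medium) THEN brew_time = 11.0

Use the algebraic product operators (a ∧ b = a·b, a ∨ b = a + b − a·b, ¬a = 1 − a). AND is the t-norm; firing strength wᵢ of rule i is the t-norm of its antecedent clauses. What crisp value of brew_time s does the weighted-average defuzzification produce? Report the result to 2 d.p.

R1 (z=10.0): ¬fine=1−0.09=0.91, strong=0.89; AND[a·b] → w = 0.8099
R2 (z=28.0): low=0.25, strong=0.89; AND[a·b] → w = 0.2225
R3 (z=14.6): medium=0.66, low=0.25; AND[a·b] → w = 0.1650
R4 (z=11.0): ¬medium=1−0.66=0.34 → w = 0.3400
Weighted average = (0.8099·10.0 + 0.2225·28.0 + 0.1650·14.6 + 0.3400·11.0) / (0.8099 + 0.2225 + 0.1650 + 0.3400)
  = 20.4780 / 1.5374 = 13.32

13.32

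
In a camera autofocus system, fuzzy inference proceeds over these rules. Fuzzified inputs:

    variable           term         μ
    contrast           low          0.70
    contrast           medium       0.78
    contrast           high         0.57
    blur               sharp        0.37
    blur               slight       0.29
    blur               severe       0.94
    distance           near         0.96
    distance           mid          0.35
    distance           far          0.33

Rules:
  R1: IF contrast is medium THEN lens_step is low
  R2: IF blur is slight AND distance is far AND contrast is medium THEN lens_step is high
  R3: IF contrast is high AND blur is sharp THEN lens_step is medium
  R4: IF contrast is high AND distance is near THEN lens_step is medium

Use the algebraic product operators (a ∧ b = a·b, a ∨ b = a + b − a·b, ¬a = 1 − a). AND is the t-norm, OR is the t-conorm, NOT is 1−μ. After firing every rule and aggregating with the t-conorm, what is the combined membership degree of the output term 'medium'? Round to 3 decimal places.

0.643

R1: medium=0.78 → w = 0.7800
R2: slight=0.29, far=0.33, medium=0.78; AND[a·b] → w = 0.0746
R3: high=0.57, sharp=0.37; AND[a·b] → w = 0.2109
R4: high=0.57, near=0.96; AND[a·b] → w = 0.5472
Rules with consequent 'medium': {R3, R4} → strengths 0.2109, 0.5472
Aggregate via t-conorm [a + b − a·b]: 0.6427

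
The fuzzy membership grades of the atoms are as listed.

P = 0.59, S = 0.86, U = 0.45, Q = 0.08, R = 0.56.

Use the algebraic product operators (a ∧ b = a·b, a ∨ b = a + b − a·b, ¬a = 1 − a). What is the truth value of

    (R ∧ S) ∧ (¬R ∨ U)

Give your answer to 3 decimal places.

R ∧ S = a·b on (0.5600, 0.8600) = 0.4816
¬R = 1 − 0.5600 = 0.4400
¬R ∨ U = a + b − a·b on (0.4400, 0.4500) = 0.6920
(R ∧ S) ∧ (¬R ∨ U) = a·b on (0.4816, 0.6920) = 0.3333

0.333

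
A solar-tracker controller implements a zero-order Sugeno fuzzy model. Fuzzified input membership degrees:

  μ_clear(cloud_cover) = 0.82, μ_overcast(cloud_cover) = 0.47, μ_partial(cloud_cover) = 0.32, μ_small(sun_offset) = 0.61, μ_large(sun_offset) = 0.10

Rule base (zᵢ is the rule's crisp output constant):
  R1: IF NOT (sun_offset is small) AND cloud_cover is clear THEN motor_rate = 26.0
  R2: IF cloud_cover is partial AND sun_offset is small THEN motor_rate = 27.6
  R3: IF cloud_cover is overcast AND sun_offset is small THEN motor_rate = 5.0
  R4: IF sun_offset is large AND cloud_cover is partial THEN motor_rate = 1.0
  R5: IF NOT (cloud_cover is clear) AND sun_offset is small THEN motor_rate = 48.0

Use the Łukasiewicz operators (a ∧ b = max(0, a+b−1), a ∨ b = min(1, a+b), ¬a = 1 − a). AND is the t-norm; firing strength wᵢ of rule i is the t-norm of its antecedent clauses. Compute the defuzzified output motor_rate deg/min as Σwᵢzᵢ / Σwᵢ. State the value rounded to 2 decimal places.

20.21

R1 (z=26.0): ¬small=1−0.61=0.39, clear=0.82; AND[max(0, a+b−1)] → w = 0.21
R2 (z=27.6): partial=0.32, small=0.61; AND[max(0, a+b−1)] → w = 0.00
R3 (z=5.0): overcast=0.47, small=0.61; AND[max(0, a+b−1)] → w = 0.08
R4 (z=1.0): large=0.10, partial=0.32; AND[max(0, a+b−1)] → w = 0.00
R5 (z=48.0): ¬clear=1−0.82=0.18, small=0.61; AND[max(0, a+b−1)] → w = 0.00
Weighted average = (0.21·26.0 + 0.00·27.6 + 0.08·5.0 + 0.00·1.0 + 0.00·48.0) / (0.21 + 0.00 + 0.08 + 0.00 + 0.00)
  = 5.8600 / 0.2900 = 20.21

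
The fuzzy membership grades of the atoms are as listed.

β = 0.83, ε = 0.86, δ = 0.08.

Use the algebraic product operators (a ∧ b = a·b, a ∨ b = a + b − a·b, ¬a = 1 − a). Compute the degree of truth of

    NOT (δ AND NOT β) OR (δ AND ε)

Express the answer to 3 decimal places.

NOT β = 1 − 0.8300 = 0.1700
δ AND NOT β = a·b on (0.0800, 0.1700) = 0.0136
NOT (δ AND NOT β) = 1 − 0.0136 = 0.9864
δ AND ε = a·b on (0.0800, 0.8600) = 0.0688
NOT (δ AND NOT β) OR (δ AND ε) = a + b − a·b on (0.9864, 0.0688) = 0.9873

0.987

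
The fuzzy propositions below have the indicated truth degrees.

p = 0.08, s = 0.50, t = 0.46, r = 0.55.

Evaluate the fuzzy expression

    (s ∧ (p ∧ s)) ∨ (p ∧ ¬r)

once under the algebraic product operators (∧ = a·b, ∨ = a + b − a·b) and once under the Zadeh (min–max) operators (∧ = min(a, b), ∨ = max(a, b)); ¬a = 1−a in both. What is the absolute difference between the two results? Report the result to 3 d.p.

0.025

Under algebraic product:
  p ∧ s = a·b on (0.0800, 0.5000) = 0.0400
  s ∧ (p ∧ s) = a·b on (0.5000, 0.0400) = 0.0200
  ¬r = 1 − 0.5500 = 0.4500
  p ∧ ¬r = a·b on (0.0800, 0.4500) = 0.0360
  (s ∧ (p ∧ s)) ∨ (p ∧ ¬r) = a + b − a·b on (0.0200, 0.0360) = 0.0553
  → value = 0.0553
Under Zadeh (min–max):
  p ∧ s = min(a, b) on (0.08, 0.50) = 0.08
  s ∧ (p ∧ s) = min(a, b) on (0.50, 0.08) = 0.08
  ¬r = 1 − 0.55 = 0.45
  p ∧ ¬r = min(a, b) on (0.08, 0.45) = 0.08
  (s ∧ (p ∧ s)) ∨ (p ∧ ¬r) = max(a, b) on (0.08, 0.08) = 0.08
  → value = 0.0800
|0.0553 − 0.0800| = 0.025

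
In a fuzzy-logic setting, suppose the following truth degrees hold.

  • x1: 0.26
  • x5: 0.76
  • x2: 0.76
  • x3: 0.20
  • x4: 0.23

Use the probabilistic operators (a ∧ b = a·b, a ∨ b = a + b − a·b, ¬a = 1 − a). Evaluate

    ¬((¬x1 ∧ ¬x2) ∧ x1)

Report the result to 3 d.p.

0.954

¬x1 = 1 − 0.2600 = 0.7400
¬x2 = 1 − 0.7600 = 0.2400
¬x1 ∧ ¬x2 = a·b on (0.7400, 0.2400) = 0.1776
(¬x1 ∧ ¬x2) ∧ x1 = a·b on (0.1776, 0.2600) = 0.0462
¬((¬x1 ∧ ¬x2) ∧ x1) = 1 − 0.0462 = 0.9538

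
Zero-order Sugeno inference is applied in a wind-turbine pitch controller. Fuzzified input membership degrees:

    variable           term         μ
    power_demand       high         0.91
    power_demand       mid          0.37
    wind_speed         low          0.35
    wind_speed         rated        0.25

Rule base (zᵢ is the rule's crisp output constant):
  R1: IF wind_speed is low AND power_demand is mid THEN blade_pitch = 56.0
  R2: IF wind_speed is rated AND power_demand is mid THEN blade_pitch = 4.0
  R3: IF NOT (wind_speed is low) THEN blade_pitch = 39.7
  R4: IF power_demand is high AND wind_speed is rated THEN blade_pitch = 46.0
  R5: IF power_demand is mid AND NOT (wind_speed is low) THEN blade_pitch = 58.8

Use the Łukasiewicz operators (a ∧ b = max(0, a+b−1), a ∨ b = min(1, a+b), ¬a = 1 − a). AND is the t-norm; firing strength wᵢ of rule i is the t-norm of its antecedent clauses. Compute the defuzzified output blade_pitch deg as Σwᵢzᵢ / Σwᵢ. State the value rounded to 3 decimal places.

R1 (z=56.0): low=0.35, mid=0.37; AND[max(0, a+b−1)] → w = 0.00
R2 (z=4.0): rated=0.25, mid=0.37; AND[max(0, a+b−1)] → w = 0.00
R3 (z=39.7): ¬low=1−0.35=0.65 → w = 0.65
R4 (z=46.0): high=0.91, rated=0.25; AND[max(0, a+b−1)] → w = 0.16
R5 (z=58.8): mid=0.37, ¬low=1−0.35=0.65; AND[max(0, a+b−1)] → w = 0.02
Weighted average = (0.00·56.0 + 0.00·4.0 + 0.65·39.7 + 0.16·46.0 + 0.02·58.8) / (0.00 + 0.00 + 0.65 + 0.16 + 0.02)
  = 34.3410 / 0.8300 = 41.375

41.375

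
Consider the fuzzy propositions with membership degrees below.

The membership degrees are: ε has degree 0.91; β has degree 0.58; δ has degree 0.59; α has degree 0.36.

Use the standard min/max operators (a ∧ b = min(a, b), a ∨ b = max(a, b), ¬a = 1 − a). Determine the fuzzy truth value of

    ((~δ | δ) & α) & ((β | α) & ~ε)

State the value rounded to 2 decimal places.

~δ = 1 − 0.59 = 0.41
~δ | δ = max(a, b) on (0.41, 0.59) = 0.59
(~δ | δ) & α = min(a, b) on (0.59, 0.36) = 0.36
β | α = max(a, b) on (0.58, 0.36) = 0.58
~ε = 1 − 0.91 = 0.09
(β | α) & ~ε = min(a, b) on (0.58, 0.09) = 0.09
((~δ | δ) & α) & ((β | α) & ~ε) = min(a, b) on (0.36, 0.09) = 0.09

0.09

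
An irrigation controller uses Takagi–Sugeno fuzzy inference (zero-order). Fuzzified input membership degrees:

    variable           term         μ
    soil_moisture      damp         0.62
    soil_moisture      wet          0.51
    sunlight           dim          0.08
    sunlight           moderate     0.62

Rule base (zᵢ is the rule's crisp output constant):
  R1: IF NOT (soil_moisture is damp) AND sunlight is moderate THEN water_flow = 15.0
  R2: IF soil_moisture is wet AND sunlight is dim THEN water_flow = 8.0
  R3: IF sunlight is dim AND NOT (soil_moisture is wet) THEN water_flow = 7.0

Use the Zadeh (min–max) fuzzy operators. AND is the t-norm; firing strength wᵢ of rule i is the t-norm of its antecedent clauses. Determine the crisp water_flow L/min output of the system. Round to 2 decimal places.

R1 (z=15.0): ¬damp=1−0.62=0.38, moderate=0.62; AND[min(a, b)] → w = 0.38
R2 (z=8.0): wet=0.51, dim=0.08; AND[min(a, b)] → w = 0.08
R3 (z=7.0): dim=0.08, ¬wet=1−0.51=0.49; AND[min(a, b)] → w = 0.08
Weighted average = (0.38·15.0 + 0.08·8.0 + 0.08·7.0) / (0.38 + 0.08 + 0.08)
  = 6.9000 / 0.5400 = 12.78

12.78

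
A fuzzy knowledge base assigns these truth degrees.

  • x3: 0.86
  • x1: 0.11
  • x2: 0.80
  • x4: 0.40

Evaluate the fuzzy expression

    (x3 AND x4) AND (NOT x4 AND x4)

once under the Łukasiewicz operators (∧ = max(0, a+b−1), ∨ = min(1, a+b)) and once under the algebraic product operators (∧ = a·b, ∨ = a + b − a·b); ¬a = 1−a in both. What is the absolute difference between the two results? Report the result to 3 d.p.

Under Łukasiewicz:
  x3 AND x4 = max(0, a+b−1) on (0.86, 0.40) = 0.26
  NOT x4 = 1 − 0.40 = 0.60
  NOT x4 AND x4 = max(0, a+b−1) on (0.60, 0.40) = 0.00
  (x3 AND x4) AND (NOT x4 AND x4) = max(0, a+b−1) on (0.26, 0.00) = 0.00
  → value = 0.0000
Under algebraic product:
  x3 AND x4 = a·b on (0.8600, 0.4000) = 0.3440
  NOT x4 = 1 − 0.4000 = 0.6000
  NOT x4 AND x4 = a·b on (0.6000, 0.4000) = 0.2400
  (x3 AND x4) AND (NOT x4 AND x4) = a·b on (0.3440, 0.2400) = 0.0826
  → value = 0.0826
|0.0000 − 0.0826| = 0.083

0.083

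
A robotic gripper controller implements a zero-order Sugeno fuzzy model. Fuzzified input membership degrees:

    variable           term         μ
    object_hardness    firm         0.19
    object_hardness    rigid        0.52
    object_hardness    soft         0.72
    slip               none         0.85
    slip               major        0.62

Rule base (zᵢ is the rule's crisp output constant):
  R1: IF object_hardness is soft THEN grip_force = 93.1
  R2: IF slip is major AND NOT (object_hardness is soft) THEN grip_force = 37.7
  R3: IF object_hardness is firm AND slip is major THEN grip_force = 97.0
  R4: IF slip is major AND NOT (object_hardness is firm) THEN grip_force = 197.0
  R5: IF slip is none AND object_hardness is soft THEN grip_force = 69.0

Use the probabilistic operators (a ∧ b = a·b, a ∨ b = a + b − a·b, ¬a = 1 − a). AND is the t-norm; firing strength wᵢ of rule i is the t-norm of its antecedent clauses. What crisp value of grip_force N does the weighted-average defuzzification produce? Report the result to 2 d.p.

R1 (z=93.1): soft=0.72 → w = 0.7200
R2 (z=37.7): major=0.62, ¬soft=1−0.72=0.28; AND[a·b] → w = 0.1736
R3 (z=97.0): firm=0.19, major=0.62; AND[a·b] → w = 0.1178
R4 (z=197.0): major=0.62, ¬firm=1−0.19=0.81; AND[a·b] → w = 0.5022
R5 (z=69.0): none=0.85, soft=0.72; AND[a·b] → w = 0.6120
Weighted average = (0.7200·93.1 + 0.1736·37.7 + 0.1178·97.0 + 0.5022·197.0 + 0.6120·69.0) / (0.7200 + 0.1736 + 0.1178 + 0.5022 + 0.6120)
  = 226.1647 / 2.1256 = 106.40

106.40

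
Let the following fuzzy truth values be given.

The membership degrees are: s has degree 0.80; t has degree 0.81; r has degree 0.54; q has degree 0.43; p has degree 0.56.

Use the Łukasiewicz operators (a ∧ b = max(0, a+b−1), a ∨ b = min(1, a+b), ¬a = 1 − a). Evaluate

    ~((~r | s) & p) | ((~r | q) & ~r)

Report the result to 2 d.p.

0.79

~r = 1 − 0.54 = 0.46
~r | s = min(1, a+b) on (0.46, 0.80) = 1.00
(~r | s) & p = max(0, a+b−1) on (1.00, 0.56) = 0.56
~((~r | s) & p) = 1 − 0.56 = 0.44
~r = 1 − 0.54 = 0.46
~r | q = min(1, a+b) on (0.46, 0.43) = 0.89
~r = 1 − 0.54 = 0.46
(~r | q) & ~r = max(0, a+b−1) on (0.89, 0.46) = 0.35
~((~r | s) & p) | ((~r | q) & ~r) = min(1, a+b) on (0.44, 0.35) = 0.79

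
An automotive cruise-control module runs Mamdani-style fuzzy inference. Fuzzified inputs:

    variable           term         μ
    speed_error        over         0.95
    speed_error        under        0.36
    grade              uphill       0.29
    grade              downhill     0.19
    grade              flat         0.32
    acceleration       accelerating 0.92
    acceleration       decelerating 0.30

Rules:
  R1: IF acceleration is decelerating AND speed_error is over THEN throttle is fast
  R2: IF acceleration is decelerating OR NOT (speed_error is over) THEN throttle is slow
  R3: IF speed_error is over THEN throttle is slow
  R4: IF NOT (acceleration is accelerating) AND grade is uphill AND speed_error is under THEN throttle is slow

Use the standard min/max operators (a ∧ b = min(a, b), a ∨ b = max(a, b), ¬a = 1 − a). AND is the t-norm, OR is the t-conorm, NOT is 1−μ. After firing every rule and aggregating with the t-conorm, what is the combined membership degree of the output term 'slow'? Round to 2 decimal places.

R1: decelerating=0.30, over=0.95; AND[min(a, b)] → w = 0.30
R2: decelerating=0.30, ¬over=1−0.95=0.05; OR[max(a, b)] → w = 0.30
R3: over=0.95 → w = 0.95
R4: ¬accelerating=1−0.92=0.08, uphill=0.29, under=0.36; AND[min(a, b)] → w = 0.08
Rules with consequent 'slow': {R2, R3, R4} → strengths 0.30, 0.95, 0.08
Aggregate via t-conorm [max(a, b)]: 0.95

0.95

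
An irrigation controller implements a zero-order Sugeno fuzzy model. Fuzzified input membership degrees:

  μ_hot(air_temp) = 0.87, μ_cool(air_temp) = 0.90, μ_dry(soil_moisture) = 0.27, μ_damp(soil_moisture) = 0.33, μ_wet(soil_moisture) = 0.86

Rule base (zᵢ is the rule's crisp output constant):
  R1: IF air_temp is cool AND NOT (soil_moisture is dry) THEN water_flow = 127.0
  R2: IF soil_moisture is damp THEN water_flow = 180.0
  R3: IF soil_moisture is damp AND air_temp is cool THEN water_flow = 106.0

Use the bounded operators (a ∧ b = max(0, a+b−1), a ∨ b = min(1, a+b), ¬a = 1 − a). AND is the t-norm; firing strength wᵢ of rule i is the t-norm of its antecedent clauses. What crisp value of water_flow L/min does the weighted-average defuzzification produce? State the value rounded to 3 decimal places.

R1 (z=127.0): cool=0.90, ¬dry=1−0.27=0.73; AND[max(0, a+b−1)] → w = 0.63
R2 (z=180.0): damp=0.33 → w = 0.33
R3 (z=106.0): damp=0.33, cool=0.90; AND[max(0, a+b−1)] → w = 0.23
Weighted average = (0.63·127.0 + 0.33·180.0 + 0.23·106.0) / (0.63 + 0.33 + 0.23)
  = 163.7900 / 1.1900 = 137.639

137.639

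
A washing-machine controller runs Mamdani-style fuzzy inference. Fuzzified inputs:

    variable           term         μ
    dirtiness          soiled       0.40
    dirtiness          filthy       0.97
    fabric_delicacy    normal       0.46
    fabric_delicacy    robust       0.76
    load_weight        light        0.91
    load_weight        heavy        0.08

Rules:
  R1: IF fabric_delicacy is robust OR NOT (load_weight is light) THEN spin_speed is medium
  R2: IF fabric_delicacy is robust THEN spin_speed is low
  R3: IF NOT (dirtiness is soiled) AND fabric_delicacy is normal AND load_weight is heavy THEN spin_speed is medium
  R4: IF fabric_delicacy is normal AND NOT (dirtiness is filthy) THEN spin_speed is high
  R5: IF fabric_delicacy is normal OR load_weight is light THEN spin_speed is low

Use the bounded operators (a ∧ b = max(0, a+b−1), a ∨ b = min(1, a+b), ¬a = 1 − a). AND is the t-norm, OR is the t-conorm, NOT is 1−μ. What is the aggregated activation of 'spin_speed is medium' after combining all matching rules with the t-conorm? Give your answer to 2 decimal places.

0.85

R1: robust=0.76, ¬light=1−0.91=0.09; OR[min(1, a+b)] → w = 0.85
R2: robust=0.76 → w = 0.76
R3: ¬soiled=1−0.40=0.60, normal=0.46, heavy=0.08; AND[max(0, a+b−1)] → w = 0.00
R4: normal=0.46, ¬filthy=1−0.97=0.03; AND[max(0, a+b−1)] → w = 0.00
R5: normal=0.46, light=0.91; OR[min(1, a+b)] → w = 1.00
Rules with consequent 'medium': {R1, R3} → strengths 0.85, 0.00
Aggregate via t-conorm [min(1, a+b)]: 0.85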